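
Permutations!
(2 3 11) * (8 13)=[0, 1, 3, 11, 4, 5, 6, 7, 13, 9, 10, 2, 12, 8]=(2 3 11)(8 13)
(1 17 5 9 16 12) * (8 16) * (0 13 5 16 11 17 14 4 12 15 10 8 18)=[13, 14, 2, 3, 12, 9, 6, 7, 11, 18, 8, 17, 1, 5, 4, 10, 15, 16, 0]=(0 13 5 9 18)(1 14 4 12)(8 11 17 16 15 10)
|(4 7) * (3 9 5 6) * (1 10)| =|(1 10)(3 9 5 6)(4 7)| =4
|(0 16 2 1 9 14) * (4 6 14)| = |(0 16 2 1 9 4 6 14)| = 8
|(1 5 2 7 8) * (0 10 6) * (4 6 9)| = 5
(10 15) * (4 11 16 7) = (4 11 16 7)(10 15) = [0, 1, 2, 3, 11, 5, 6, 4, 8, 9, 15, 16, 12, 13, 14, 10, 7]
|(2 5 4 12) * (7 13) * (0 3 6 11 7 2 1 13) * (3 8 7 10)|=|(0 8 7)(1 13 2 5 4 12)(3 6 11 10)|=12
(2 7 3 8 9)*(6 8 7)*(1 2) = (1 2 6 8 9)(3 7) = [0, 2, 6, 7, 4, 5, 8, 3, 9, 1]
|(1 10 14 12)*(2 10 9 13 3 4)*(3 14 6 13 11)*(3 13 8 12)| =12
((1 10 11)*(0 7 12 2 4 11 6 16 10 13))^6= (16)(0 1 4 12)(2 7 13 11)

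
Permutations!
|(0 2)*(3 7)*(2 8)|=6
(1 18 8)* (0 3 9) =(0 3 9)(1 18 8) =[3, 18, 2, 9, 4, 5, 6, 7, 1, 0, 10, 11, 12, 13, 14, 15, 16, 17, 8]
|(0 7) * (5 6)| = 2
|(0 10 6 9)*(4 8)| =|(0 10 6 9)(4 8)| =4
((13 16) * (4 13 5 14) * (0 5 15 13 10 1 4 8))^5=((0 5 14 8)(1 4 10)(13 16 15))^5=(0 5 14 8)(1 10 4)(13 15 16)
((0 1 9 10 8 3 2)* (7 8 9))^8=(10)(0 7 3)(1 8 2)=((0 1 7 8 3 2)(9 10))^8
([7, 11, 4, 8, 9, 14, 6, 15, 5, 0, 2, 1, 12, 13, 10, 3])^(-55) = [0, 11, 2, 3, 4, 5, 6, 7, 8, 9, 10, 1, 12, 13, 14, 15]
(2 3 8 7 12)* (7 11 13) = (2 3 8 11 13 7 12) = [0, 1, 3, 8, 4, 5, 6, 12, 11, 9, 10, 13, 2, 7]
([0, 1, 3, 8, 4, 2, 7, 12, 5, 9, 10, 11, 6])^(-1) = [0, 1, 5, 2, 4, 8, 12, 6, 3, 9, 10, 11, 7]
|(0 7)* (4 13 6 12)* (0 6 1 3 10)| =9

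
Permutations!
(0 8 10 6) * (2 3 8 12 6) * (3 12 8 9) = (0 8 10 2 12 6)(3 9) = [8, 1, 12, 9, 4, 5, 0, 7, 10, 3, 2, 11, 6]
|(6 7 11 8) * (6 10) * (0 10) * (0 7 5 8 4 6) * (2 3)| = 6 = |(0 10)(2 3)(4 6 5 8 7 11)|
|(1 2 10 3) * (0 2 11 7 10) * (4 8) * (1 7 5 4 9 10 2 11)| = |(0 11 5 4 8 9 10 3 7 2)| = 10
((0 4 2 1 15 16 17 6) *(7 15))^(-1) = (0 6 17 16 15 7 1 2 4)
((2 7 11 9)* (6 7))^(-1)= ((2 6 7 11 9))^(-1)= (2 9 11 7 6)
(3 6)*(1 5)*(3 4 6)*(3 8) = (1 5)(3 8)(4 6) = [0, 5, 2, 8, 6, 1, 4, 7, 3]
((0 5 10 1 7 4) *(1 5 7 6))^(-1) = (0 4 7)(1 6)(5 10)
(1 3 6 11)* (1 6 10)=(1 3 10)(6 11)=[0, 3, 2, 10, 4, 5, 11, 7, 8, 9, 1, 6]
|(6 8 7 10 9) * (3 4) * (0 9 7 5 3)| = |(0 9 6 8 5 3 4)(7 10)| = 14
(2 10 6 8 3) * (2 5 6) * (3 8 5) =[0, 1, 10, 3, 4, 6, 5, 7, 8, 9, 2] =(2 10)(5 6)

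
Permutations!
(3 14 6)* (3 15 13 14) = [0, 1, 2, 3, 4, 5, 15, 7, 8, 9, 10, 11, 12, 14, 6, 13] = (6 15 13 14)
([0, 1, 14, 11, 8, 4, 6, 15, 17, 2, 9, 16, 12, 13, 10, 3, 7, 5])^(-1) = (2 9 10 14)(3 15 7 16 11)(4 5 17 8)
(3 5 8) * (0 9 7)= (0 9 7)(3 5 8)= [9, 1, 2, 5, 4, 8, 6, 0, 3, 7]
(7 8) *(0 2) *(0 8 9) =(0 2 8 7 9) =[2, 1, 8, 3, 4, 5, 6, 9, 7, 0]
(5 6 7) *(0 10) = [10, 1, 2, 3, 4, 6, 7, 5, 8, 9, 0] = (0 10)(5 6 7)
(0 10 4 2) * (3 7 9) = (0 10 4 2)(3 7 9) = [10, 1, 0, 7, 2, 5, 6, 9, 8, 3, 4]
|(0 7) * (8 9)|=|(0 7)(8 9)|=2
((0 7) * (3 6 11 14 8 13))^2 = (3 11 8)(6 14 13) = ((0 7)(3 6 11 14 8 13))^2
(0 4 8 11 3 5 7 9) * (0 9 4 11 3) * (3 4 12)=[11, 1, 2, 5, 8, 7, 6, 12, 4, 9, 10, 0, 3]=(0 11)(3 5 7 12)(4 8)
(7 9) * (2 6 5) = (2 6 5)(7 9) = [0, 1, 6, 3, 4, 2, 5, 9, 8, 7]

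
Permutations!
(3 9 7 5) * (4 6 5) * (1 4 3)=[0, 4, 2, 9, 6, 1, 5, 3, 8, 7]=(1 4 6 5)(3 9 7)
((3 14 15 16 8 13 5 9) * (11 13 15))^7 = (3 14 11 13 5 9)(8 15 16)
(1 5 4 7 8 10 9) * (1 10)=[0, 5, 2, 3, 7, 4, 6, 8, 1, 10, 9]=(1 5 4 7 8)(9 10)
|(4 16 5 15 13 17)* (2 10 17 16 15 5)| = |(2 10 17 4 15 13 16)| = 7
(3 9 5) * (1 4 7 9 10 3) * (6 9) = (1 4 7 6 9 5)(3 10) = [0, 4, 2, 10, 7, 1, 9, 6, 8, 5, 3]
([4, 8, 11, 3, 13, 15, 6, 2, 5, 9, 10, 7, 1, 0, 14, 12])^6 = (1 8 5 15 12)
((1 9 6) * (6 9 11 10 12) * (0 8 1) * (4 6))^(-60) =((0 8 1 11 10 12 4 6))^(-60) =(0 10)(1 4)(6 11)(8 12)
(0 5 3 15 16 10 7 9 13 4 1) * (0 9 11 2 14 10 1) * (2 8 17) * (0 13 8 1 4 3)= (0 5)(1 9 8 17 2 14 10 7 11)(3 15 16 4 13)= [5, 9, 14, 15, 13, 0, 6, 11, 17, 8, 7, 1, 12, 3, 10, 16, 4, 2]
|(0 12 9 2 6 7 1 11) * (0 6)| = 4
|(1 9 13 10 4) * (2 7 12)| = |(1 9 13 10 4)(2 7 12)| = 15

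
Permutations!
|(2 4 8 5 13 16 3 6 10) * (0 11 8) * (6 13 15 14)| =30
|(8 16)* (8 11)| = |(8 16 11)| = 3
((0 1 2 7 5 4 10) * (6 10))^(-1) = (0 10 6 4 5 7 2 1)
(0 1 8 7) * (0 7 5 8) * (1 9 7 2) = (0 9 7 2 1)(5 8) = [9, 0, 1, 3, 4, 8, 6, 2, 5, 7]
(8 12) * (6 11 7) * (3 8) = (3 8 12)(6 11 7) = [0, 1, 2, 8, 4, 5, 11, 6, 12, 9, 10, 7, 3]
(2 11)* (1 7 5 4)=(1 7 5 4)(2 11)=[0, 7, 11, 3, 1, 4, 6, 5, 8, 9, 10, 2]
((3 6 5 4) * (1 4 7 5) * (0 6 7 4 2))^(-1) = ((0 6 1 2)(3 7 5 4))^(-1) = (0 2 1 6)(3 4 5 7)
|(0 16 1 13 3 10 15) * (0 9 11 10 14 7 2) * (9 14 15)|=|(0 16 1 13 3 15 14 7 2)(9 11 10)|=9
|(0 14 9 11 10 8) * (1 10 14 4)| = 15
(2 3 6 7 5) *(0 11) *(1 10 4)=(0 11)(1 10 4)(2 3 6 7 5)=[11, 10, 3, 6, 1, 2, 7, 5, 8, 9, 4, 0]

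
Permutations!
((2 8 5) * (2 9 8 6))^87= (9)(2 6)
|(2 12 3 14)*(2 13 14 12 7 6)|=6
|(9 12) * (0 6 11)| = 6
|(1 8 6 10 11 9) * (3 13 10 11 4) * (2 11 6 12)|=|(1 8 12 2 11 9)(3 13 10 4)|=12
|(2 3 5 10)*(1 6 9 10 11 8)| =|(1 6 9 10 2 3 5 11 8)| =9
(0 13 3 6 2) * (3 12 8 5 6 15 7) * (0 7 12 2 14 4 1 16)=(0 13 2 7 3 15 12 8 5 6 14 4 1 16)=[13, 16, 7, 15, 1, 6, 14, 3, 5, 9, 10, 11, 8, 2, 4, 12, 0]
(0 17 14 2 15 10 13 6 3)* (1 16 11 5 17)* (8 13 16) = [1, 8, 15, 0, 4, 17, 3, 7, 13, 9, 16, 5, 12, 6, 2, 10, 11, 14] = (0 1 8 13 6 3)(2 15 10 16 11 5 17 14)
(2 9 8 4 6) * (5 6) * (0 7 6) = [7, 1, 9, 3, 5, 0, 2, 6, 4, 8] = (0 7 6 2 9 8 4 5)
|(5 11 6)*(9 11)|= |(5 9 11 6)|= 4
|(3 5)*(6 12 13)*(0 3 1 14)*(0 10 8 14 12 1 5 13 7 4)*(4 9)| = 9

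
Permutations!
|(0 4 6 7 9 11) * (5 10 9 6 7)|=|(0 4 7 6 5 10 9 11)|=8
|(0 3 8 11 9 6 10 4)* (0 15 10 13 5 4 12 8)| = |(0 3)(4 15 10 12 8 11 9 6 13 5)| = 10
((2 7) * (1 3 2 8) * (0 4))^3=(0 4)(1 7 3 8 2)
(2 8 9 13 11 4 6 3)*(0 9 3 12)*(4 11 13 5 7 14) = (0 9 5 7 14 4 6 12)(2 8 3) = [9, 1, 8, 2, 6, 7, 12, 14, 3, 5, 10, 11, 0, 13, 4]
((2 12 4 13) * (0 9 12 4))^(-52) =((0 9 12)(2 4 13))^(-52) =(0 12 9)(2 13 4)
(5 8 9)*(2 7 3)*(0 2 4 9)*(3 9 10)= (0 2 7 9 5 8)(3 4 10)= [2, 1, 7, 4, 10, 8, 6, 9, 0, 5, 3]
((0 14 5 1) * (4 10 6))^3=((0 14 5 1)(4 10 6))^3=(0 1 5 14)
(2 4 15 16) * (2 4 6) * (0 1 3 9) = (0 1 3 9)(2 6)(4 15 16) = [1, 3, 6, 9, 15, 5, 2, 7, 8, 0, 10, 11, 12, 13, 14, 16, 4]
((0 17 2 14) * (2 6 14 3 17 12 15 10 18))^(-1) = ((0 12 15 10 18 2 3 17 6 14))^(-1) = (0 14 6 17 3 2 18 10 15 12)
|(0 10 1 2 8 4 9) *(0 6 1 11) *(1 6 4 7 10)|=14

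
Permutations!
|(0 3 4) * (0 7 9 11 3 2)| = 10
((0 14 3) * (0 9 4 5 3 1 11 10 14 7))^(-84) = (14)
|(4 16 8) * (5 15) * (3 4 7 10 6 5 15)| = 8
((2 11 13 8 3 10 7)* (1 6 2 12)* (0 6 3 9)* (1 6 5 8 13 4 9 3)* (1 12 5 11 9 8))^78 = (13)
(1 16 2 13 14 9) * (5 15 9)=(1 16 2 13 14 5 15 9)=[0, 16, 13, 3, 4, 15, 6, 7, 8, 1, 10, 11, 12, 14, 5, 9, 2]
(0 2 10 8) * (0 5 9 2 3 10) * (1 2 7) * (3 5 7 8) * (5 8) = (0 8 7 1 2)(3 10)(5 9) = [8, 2, 0, 10, 4, 9, 6, 1, 7, 5, 3]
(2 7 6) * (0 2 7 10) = (0 2 10)(6 7) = [2, 1, 10, 3, 4, 5, 7, 6, 8, 9, 0]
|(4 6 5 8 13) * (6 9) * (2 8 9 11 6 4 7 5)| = 9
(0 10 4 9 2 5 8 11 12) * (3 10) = (0 3 10 4 9 2 5 8 11 12) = [3, 1, 5, 10, 9, 8, 6, 7, 11, 2, 4, 12, 0]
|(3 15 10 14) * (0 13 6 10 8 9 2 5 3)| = 30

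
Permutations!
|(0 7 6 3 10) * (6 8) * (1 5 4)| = |(0 7 8 6 3 10)(1 5 4)| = 6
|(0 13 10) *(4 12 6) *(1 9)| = |(0 13 10)(1 9)(4 12 6)| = 6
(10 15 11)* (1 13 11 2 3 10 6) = (1 13 11 6)(2 3 10 15) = [0, 13, 3, 10, 4, 5, 1, 7, 8, 9, 15, 6, 12, 11, 14, 2]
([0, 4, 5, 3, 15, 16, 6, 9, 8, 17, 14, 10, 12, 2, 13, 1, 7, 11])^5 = [0, 15, 17, 3, 1, 11, 6, 14, 8, 13, 16, 5, 12, 9, 7, 4, 10, 2]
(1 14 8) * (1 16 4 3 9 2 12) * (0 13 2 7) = (0 13 2 12 1 14 8 16 4 3 9 7) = [13, 14, 12, 9, 3, 5, 6, 0, 16, 7, 10, 11, 1, 2, 8, 15, 4]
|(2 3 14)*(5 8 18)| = 3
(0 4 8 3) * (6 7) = (0 4 8 3)(6 7) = [4, 1, 2, 0, 8, 5, 7, 6, 3]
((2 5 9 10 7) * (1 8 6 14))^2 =(1 6)(2 9 7 5 10)(8 14)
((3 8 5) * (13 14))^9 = (13 14)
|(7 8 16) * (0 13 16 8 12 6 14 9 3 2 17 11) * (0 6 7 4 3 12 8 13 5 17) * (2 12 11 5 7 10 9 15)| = 30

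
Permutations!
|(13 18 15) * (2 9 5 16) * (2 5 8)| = 6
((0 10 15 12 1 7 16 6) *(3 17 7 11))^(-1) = (0 6 16 7 17 3 11 1 12 15 10)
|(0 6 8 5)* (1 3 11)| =12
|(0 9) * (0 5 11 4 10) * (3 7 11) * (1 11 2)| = |(0 9 5 3 7 2 1 11 4 10)| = 10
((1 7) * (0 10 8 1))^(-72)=((0 10 8 1 7))^(-72)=(0 1 10 7 8)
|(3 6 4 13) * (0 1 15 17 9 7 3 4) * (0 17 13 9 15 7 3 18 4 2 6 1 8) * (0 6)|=42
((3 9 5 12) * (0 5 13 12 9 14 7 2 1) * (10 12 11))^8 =(0 14 11)(1 3 13)(2 12 9)(5 7 10)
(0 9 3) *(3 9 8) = (9)(0 8 3) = [8, 1, 2, 0, 4, 5, 6, 7, 3, 9]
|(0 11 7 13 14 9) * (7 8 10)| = 8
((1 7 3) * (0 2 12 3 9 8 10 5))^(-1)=((0 2 12 3 1 7 9 8 10 5))^(-1)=(0 5 10 8 9 7 1 3 12 2)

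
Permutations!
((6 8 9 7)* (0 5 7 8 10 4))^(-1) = ((0 5 7 6 10 4)(8 9))^(-1) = (0 4 10 6 7 5)(8 9)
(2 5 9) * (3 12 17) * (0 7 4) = [7, 1, 5, 12, 0, 9, 6, 4, 8, 2, 10, 11, 17, 13, 14, 15, 16, 3] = (0 7 4)(2 5 9)(3 12 17)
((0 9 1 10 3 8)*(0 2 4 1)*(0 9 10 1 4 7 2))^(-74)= (0 3)(8 10)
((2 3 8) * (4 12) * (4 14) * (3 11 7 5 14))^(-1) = ((2 11 7 5 14 4 12 3 8))^(-1) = (2 8 3 12 4 14 5 7 11)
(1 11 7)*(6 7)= (1 11 6 7)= [0, 11, 2, 3, 4, 5, 7, 1, 8, 9, 10, 6]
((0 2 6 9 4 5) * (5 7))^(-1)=((0 2 6 9 4 7 5))^(-1)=(0 5 7 4 9 6 2)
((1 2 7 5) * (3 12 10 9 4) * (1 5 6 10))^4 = ((1 2 7 6 10 9 4 3 12))^4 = (1 10 12 6 3 7 4 2 9)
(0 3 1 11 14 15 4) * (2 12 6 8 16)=(0 3 1 11 14 15 4)(2 12 6 8 16)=[3, 11, 12, 1, 0, 5, 8, 7, 16, 9, 10, 14, 6, 13, 15, 4, 2]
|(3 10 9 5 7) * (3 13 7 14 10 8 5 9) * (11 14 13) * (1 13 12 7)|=8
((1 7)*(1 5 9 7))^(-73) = ((5 9 7))^(-73) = (5 7 9)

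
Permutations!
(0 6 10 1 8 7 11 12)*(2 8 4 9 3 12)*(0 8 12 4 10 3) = (0 6 3 4 9)(1 10)(2 12 8 7 11) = [6, 10, 12, 4, 9, 5, 3, 11, 7, 0, 1, 2, 8]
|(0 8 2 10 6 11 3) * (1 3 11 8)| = 12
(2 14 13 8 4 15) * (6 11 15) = [0, 1, 14, 3, 6, 5, 11, 7, 4, 9, 10, 15, 12, 8, 13, 2] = (2 14 13 8 4 6 11 15)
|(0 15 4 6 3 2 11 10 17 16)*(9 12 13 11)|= |(0 15 4 6 3 2 9 12 13 11 10 17 16)|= 13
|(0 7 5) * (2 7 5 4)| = 6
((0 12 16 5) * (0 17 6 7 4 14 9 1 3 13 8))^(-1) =((0 12 16 5 17 6 7 4 14 9 1 3 13 8))^(-1) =(0 8 13 3 1 9 14 4 7 6 17 5 16 12)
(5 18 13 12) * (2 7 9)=[0, 1, 7, 3, 4, 18, 6, 9, 8, 2, 10, 11, 5, 12, 14, 15, 16, 17, 13]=(2 7 9)(5 18 13 12)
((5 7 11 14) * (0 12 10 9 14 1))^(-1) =(0 1 11 7 5 14 9 10 12)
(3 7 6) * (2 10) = (2 10)(3 7 6) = [0, 1, 10, 7, 4, 5, 3, 6, 8, 9, 2]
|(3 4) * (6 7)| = 2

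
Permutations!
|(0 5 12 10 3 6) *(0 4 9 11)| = 9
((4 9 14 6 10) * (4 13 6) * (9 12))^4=((4 12 9 14)(6 10 13))^4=(14)(6 10 13)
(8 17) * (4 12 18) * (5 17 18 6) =(4 12 6 5 17 8 18) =[0, 1, 2, 3, 12, 17, 5, 7, 18, 9, 10, 11, 6, 13, 14, 15, 16, 8, 4]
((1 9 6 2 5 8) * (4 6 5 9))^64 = (1 4 6 2 9 5 8) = ((1 4 6 2 9 5 8))^64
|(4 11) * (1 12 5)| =|(1 12 5)(4 11)| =6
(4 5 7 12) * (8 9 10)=[0, 1, 2, 3, 5, 7, 6, 12, 9, 10, 8, 11, 4]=(4 5 7 12)(8 9 10)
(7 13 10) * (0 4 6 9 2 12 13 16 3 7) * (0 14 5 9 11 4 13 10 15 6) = [13, 1, 12, 7, 0, 9, 11, 16, 8, 2, 14, 4, 10, 15, 5, 6, 3] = (0 13 15 6 11 4)(2 12 10 14 5 9)(3 7 16)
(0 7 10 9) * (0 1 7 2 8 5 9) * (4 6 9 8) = [2, 7, 4, 3, 6, 8, 9, 10, 5, 1, 0] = (0 2 4 6 9 1 7 10)(5 8)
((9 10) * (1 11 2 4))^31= ((1 11 2 4)(9 10))^31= (1 4 2 11)(9 10)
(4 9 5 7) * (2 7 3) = (2 7 4 9 5 3) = [0, 1, 7, 2, 9, 3, 6, 4, 8, 5]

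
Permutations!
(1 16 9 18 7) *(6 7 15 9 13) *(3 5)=[0, 16, 2, 5, 4, 3, 7, 1, 8, 18, 10, 11, 12, 6, 14, 9, 13, 17, 15]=(1 16 13 6 7)(3 5)(9 18 15)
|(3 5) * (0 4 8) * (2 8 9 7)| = 6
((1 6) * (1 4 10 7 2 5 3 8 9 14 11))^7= (1 3 4 9 7 11 5 6 8 10 14 2)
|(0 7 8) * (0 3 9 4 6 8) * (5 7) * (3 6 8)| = 15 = |(0 5 7)(3 9 4 8 6)|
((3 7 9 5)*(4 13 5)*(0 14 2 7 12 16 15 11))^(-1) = (0 11 15 16 12 3 5 13 4 9 7 2 14)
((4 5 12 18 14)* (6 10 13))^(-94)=((4 5 12 18 14)(6 10 13))^(-94)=(4 5 12 18 14)(6 13 10)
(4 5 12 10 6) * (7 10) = (4 5 12 7 10 6) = [0, 1, 2, 3, 5, 12, 4, 10, 8, 9, 6, 11, 7]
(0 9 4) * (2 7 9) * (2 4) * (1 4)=[1, 4, 7, 3, 0, 5, 6, 9, 8, 2]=(0 1 4)(2 7 9)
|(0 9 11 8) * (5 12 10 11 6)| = |(0 9 6 5 12 10 11 8)| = 8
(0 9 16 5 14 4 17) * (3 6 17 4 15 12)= (0 9 16 5 14 15 12 3 6 17)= [9, 1, 2, 6, 4, 14, 17, 7, 8, 16, 10, 11, 3, 13, 15, 12, 5, 0]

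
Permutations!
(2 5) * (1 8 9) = (1 8 9)(2 5) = [0, 8, 5, 3, 4, 2, 6, 7, 9, 1]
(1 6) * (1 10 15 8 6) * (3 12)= (3 12)(6 10 15 8)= [0, 1, 2, 12, 4, 5, 10, 7, 6, 9, 15, 11, 3, 13, 14, 8]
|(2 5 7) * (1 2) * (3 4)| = |(1 2 5 7)(3 4)| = 4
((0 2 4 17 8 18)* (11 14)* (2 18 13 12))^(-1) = ((0 18)(2 4 17 8 13 12)(11 14))^(-1) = (0 18)(2 12 13 8 17 4)(11 14)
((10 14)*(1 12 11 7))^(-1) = ((1 12 11 7)(10 14))^(-1) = (1 7 11 12)(10 14)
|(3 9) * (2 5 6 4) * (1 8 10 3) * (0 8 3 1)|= |(0 8 10 1 3 9)(2 5 6 4)|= 12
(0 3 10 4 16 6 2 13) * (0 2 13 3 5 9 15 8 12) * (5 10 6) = (0 10 4 16 5 9 15 8 12)(2 3 6 13) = [10, 1, 3, 6, 16, 9, 13, 7, 12, 15, 4, 11, 0, 2, 14, 8, 5]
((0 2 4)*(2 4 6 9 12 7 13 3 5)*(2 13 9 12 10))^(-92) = ((0 4)(2 6 12 7 9 10)(3 5 13))^(-92) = (2 9 12)(3 5 13)(6 10 7)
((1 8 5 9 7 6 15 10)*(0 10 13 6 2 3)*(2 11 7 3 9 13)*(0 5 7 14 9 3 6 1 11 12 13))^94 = ((0 10 11 14 9 6 15 2 3 5)(1 8 7 12 13))^94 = (0 9 3 11 15)(1 13 12 7 8)(2 10 6 5 14)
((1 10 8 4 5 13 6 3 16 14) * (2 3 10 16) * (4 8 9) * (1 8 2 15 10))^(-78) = (16)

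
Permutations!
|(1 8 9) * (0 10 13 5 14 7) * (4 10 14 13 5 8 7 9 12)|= 30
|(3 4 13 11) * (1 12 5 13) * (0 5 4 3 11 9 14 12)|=|(0 5 13 9 14 12 4 1)|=8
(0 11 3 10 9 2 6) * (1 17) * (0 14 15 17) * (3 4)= (0 11 4 3 10 9 2 6 14 15 17 1)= [11, 0, 6, 10, 3, 5, 14, 7, 8, 2, 9, 4, 12, 13, 15, 17, 16, 1]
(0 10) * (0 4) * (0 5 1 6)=(0 10 4 5 1 6)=[10, 6, 2, 3, 5, 1, 0, 7, 8, 9, 4]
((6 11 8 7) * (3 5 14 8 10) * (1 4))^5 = (1 4)(3 6 14 10 7 5 11 8)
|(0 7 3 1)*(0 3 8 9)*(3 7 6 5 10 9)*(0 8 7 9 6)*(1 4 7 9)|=15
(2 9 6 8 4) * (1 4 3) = (1 4 2 9 6 8 3) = [0, 4, 9, 1, 2, 5, 8, 7, 3, 6]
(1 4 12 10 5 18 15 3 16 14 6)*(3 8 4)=(1 3 16 14 6)(4 12 10 5 18 15 8)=[0, 3, 2, 16, 12, 18, 1, 7, 4, 9, 5, 11, 10, 13, 6, 8, 14, 17, 15]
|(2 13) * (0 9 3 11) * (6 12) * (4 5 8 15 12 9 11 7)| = 18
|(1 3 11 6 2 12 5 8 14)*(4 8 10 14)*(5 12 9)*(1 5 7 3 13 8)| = |(1 13 8 4)(2 9 7 3 11 6)(5 10 14)| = 12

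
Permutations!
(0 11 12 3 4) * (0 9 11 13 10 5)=(0 13 10 5)(3 4 9 11 12)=[13, 1, 2, 4, 9, 0, 6, 7, 8, 11, 5, 12, 3, 10]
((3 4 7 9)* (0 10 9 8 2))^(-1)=((0 10 9 3 4 7 8 2))^(-1)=(0 2 8 7 4 3 9 10)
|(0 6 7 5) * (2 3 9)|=12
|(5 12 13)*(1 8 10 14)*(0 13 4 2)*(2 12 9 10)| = |(0 13 5 9 10 14 1 8 2)(4 12)| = 18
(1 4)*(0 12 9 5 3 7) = (0 12 9 5 3 7)(1 4) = [12, 4, 2, 7, 1, 3, 6, 0, 8, 5, 10, 11, 9]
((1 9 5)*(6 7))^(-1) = (1 5 9)(6 7)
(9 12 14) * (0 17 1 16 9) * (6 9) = (0 17 1 16 6 9 12 14) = [17, 16, 2, 3, 4, 5, 9, 7, 8, 12, 10, 11, 14, 13, 0, 15, 6, 1]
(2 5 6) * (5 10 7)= (2 10 7 5 6)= [0, 1, 10, 3, 4, 6, 2, 5, 8, 9, 7]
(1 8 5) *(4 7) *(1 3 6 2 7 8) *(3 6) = (2 7 4 8 5 6) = [0, 1, 7, 3, 8, 6, 2, 4, 5]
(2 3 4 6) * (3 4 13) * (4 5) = (2 5 4 6)(3 13) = [0, 1, 5, 13, 6, 4, 2, 7, 8, 9, 10, 11, 12, 3]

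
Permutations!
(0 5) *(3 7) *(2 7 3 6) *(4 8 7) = (0 5)(2 4 8 7 6) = [5, 1, 4, 3, 8, 0, 2, 6, 7]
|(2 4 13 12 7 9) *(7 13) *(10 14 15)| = 12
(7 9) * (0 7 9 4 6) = (9)(0 7 4 6) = [7, 1, 2, 3, 6, 5, 0, 4, 8, 9]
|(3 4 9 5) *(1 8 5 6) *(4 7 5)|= 15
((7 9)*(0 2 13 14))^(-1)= (0 14 13 2)(7 9)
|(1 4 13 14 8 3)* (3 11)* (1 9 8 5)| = |(1 4 13 14 5)(3 9 8 11)| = 20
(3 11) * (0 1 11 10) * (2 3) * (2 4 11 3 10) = (0 1 3 2 10)(4 11) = [1, 3, 10, 2, 11, 5, 6, 7, 8, 9, 0, 4]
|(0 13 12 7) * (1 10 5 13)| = |(0 1 10 5 13 12 7)| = 7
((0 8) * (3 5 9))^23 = (0 8)(3 9 5)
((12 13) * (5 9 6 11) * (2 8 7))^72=(13)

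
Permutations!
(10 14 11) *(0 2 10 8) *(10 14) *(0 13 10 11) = (0 2 14)(8 13 10 11) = [2, 1, 14, 3, 4, 5, 6, 7, 13, 9, 11, 8, 12, 10, 0]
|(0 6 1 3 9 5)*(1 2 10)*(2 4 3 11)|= 12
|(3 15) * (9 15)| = |(3 9 15)| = 3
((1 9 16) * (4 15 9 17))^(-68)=((1 17 4 15 9 16))^(-68)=(1 9 4)(15 17 16)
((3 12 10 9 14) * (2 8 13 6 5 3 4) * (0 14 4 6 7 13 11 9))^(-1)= (0 10 12 3 5 6 14)(2 4 9 11 8)(7 13)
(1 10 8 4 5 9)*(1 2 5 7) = [0, 10, 5, 3, 7, 9, 6, 1, 4, 2, 8] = (1 10 8 4 7)(2 5 9)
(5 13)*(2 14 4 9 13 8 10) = (2 14 4 9 13 5 8 10) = [0, 1, 14, 3, 9, 8, 6, 7, 10, 13, 2, 11, 12, 5, 4]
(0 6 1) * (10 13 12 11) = [6, 0, 2, 3, 4, 5, 1, 7, 8, 9, 13, 10, 11, 12] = (0 6 1)(10 13 12 11)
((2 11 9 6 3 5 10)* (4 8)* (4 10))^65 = ((2 11 9 6 3 5 4 8 10))^65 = (2 9 3 4 10 11 6 5 8)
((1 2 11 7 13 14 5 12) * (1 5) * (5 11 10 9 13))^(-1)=(1 14 13 9 10 2)(5 7 11 12)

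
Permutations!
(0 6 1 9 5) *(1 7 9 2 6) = (0 1 2 6 7 9 5) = [1, 2, 6, 3, 4, 0, 7, 9, 8, 5]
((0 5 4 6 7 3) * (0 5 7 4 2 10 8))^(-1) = (0 8 10 2 5 3 7)(4 6)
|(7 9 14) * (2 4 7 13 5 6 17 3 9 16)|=|(2 4 7 16)(3 9 14 13 5 6 17)|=28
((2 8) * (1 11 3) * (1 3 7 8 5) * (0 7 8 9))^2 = ((0 7 9)(1 11 8 2 5))^2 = (0 9 7)(1 8 5 11 2)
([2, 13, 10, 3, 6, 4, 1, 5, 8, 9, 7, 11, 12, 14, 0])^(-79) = (0 2 10 7 5 4 6 1 13 14)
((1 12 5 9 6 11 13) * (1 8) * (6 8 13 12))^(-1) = (13)(1 8 9 5 12 11 6)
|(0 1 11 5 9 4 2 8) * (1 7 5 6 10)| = 28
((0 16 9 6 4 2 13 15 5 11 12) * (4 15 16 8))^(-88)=((0 8 4 2 13 16 9 6 15 5 11 12))^(-88)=(0 15 13)(2 12 6)(4 11 9)(5 16 8)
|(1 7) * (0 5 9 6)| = |(0 5 9 6)(1 7)| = 4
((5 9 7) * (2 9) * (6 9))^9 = ((2 6 9 7 5))^9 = (2 5 7 9 6)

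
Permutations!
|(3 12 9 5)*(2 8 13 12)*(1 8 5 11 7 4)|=24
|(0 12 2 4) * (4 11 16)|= |(0 12 2 11 16 4)|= 6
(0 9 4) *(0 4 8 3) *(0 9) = (3 9 8) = [0, 1, 2, 9, 4, 5, 6, 7, 3, 8]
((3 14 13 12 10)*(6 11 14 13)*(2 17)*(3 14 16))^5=(2 17)(3 6 12 16 14 13 11 10)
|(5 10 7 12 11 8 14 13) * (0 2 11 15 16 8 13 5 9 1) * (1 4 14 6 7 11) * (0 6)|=|(0 2 1 6 7 12 15 16 8)(4 14 5 10 11 13 9)|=63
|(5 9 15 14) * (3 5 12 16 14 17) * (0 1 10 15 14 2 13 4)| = |(0 1 10 15 17 3 5 9 14 12 16 2 13 4)| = 14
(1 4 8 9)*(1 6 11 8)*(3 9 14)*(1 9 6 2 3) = (1 4 9 2 3 6 11 8 14) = [0, 4, 3, 6, 9, 5, 11, 7, 14, 2, 10, 8, 12, 13, 1]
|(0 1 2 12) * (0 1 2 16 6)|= |(0 2 12 1 16 6)|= 6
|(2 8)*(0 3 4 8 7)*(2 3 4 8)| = 4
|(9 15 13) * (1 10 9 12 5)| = 7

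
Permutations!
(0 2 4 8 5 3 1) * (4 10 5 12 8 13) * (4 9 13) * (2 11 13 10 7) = (0 11 13 9 10 5 3 1)(2 7)(8 12) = [11, 0, 7, 1, 4, 3, 6, 2, 12, 10, 5, 13, 8, 9]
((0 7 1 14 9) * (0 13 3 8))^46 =((0 7 1 14 9 13 3 8))^46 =(0 3 9 1)(7 8 13 14)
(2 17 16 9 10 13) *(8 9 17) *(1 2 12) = (1 2 8 9 10 13 12)(16 17) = [0, 2, 8, 3, 4, 5, 6, 7, 9, 10, 13, 11, 1, 12, 14, 15, 17, 16]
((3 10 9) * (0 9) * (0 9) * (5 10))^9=((3 5 10 9))^9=(3 5 10 9)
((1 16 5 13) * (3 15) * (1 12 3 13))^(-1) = ((1 16 5)(3 15 13 12))^(-1) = (1 5 16)(3 12 13 15)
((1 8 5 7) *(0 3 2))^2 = (0 2 3)(1 5)(7 8)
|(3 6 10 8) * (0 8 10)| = 4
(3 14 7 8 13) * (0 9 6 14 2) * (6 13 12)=(0 9 13 3 2)(6 14 7 8 12)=[9, 1, 0, 2, 4, 5, 14, 8, 12, 13, 10, 11, 6, 3, 7]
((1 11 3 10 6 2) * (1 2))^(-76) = ((1 11 3 10 6))^(-76) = (1 6 10 3 11)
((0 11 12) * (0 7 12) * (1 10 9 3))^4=(12)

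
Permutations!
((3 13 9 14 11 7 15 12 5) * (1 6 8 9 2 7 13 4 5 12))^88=(1 7 13 14 8)(2 11 9 6 15)(3 4 5)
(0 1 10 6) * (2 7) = (0 1 10 6)(2 7) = [1, 10, 7, 3, 4, 5, 0, 2, 8, 9, 6]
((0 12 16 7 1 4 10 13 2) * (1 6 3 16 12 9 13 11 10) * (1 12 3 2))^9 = (0 6 16 12 1 9 2 7 3 4 13)(10 11)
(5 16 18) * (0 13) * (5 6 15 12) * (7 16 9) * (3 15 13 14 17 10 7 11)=(0 14 17 10 7 16 18 6 13)(3 15 12 5 9 11)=[14, 1, 2, 15, 4, 9, 13, 16, 8, 11, 7, 3, 5, 0, 17, 12, 18, 10, 6]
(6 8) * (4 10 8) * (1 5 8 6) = [0, 5, 2, 3, 10, 8, 4, 7, 1, 9, 6] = (1 5 8)(4 10 6)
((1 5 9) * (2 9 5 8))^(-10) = ((1 8 2 9))^(-10) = (1 2)(8 9)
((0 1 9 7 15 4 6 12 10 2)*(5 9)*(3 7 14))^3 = (0 9 7 6 2 5 3 4 10 1 14 15 12)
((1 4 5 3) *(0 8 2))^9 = (8)(1 4 5 3)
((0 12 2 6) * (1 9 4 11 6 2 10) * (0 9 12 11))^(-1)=(0 4 9 6 11)(1 10 12)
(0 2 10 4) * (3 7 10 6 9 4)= [2, 1, 6, 7, 0, 5, 9, 10, 8, 4, 3]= (0 2 6 9 4)(3 7 10)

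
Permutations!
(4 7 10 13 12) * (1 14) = [0, 14, 2, 3, 7, 5, 6, 10, 8, 9, 13, 11, 4, 12, 1] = (1 14)(4 7 10 13 12)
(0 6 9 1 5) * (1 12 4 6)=[1, 5, 2, 3, 6, 0, 9, 7, 8, 12, 10, 11, 4]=(0 1 5)(4 6 9 12)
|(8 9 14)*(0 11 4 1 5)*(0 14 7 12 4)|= 8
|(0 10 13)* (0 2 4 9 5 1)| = |(0 10 13 2 4 9 5 1)| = 8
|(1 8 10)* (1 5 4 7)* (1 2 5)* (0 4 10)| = 8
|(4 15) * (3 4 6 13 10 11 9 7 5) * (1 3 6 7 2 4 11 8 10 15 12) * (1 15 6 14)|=|(1 3 11 9 2 4 12 15 7 5 14)(6 13)(8 10)|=22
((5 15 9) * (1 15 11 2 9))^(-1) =((1 15)(2 9 5 11))^(-1) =(1 15)(2 11 5 9)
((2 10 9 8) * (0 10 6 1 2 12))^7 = ((0 10 9 8 12)(1 2 6))^7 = (0 9 12 10 8)(1 2 6)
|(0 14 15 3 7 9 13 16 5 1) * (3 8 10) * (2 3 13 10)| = |(0 14 15 8 2 3 7 9 10 13 16 5 1)| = 13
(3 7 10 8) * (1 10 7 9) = [0, 10, 2, 9, 4, 5, 6, 7, 3, 1, 8] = (1 10 8 3 9)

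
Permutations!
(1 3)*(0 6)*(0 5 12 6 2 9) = (0 2 9)(1 3)(5 12 6) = [2, 3, 9, 1, 4, 12, 5, 7, 8, 0, 10, 11, 6]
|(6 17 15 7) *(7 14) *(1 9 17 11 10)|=|(1 9 17 15 14 7 6 11 10)|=9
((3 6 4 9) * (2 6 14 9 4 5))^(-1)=(2 5 6)(3 9 14)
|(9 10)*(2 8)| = 2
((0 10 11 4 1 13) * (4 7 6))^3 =((0 10 11 7 6 4 1 13))^3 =(0 7 1 10 6 13 11 4)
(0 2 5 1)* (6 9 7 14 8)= (0 2 5 1)(6 9 7 14 8)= [2, 0, 5, 3, 4, 1, 9, 14, 6, 7, 10, 11, 12, 13, 8]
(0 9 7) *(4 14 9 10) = [10, 1, 2, 3, 14, 5, 6, 0, 8, 7, 4, 11, 12, 13, 9] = (0 10 4 14 9 7)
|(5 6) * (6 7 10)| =|(5 7 10 6)| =4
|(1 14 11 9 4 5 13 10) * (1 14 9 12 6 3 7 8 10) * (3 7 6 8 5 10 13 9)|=|(1 3 6 7 5 9 4 10 14 11 12 8 13)|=13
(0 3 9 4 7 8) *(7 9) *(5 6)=(0 3 7 8)(4 9)(5 6)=[3, 1, 2, 7, 9, 6, 5, 8, 0, 4]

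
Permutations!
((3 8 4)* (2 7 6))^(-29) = (2 7 6)(3 8 4)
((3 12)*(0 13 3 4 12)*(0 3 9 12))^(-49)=(0 13 9 12 4)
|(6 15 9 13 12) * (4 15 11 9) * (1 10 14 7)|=|(1 10 14 7)(4 15)(6 11 9 13 12)|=20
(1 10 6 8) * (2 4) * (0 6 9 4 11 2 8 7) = (0 6 7)(1 10 9 4 8)(2 11) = [6, 10, 11, 3, 8, 5, 7, 0, 1, 4, 9, 2]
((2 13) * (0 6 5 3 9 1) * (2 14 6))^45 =(14)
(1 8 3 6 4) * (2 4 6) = (1 8 3 2 4) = [0, 8, 4, 2, 1, 5, 6, 7, 3]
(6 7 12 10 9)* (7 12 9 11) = (6 12 10 11 7 9) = [0, 1, 2, 3, 4, 5, 12, 9, 8, 6, 11, 7, 10]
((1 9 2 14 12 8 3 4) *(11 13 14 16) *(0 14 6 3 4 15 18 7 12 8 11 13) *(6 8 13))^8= (0 16)(1 7)(2 11)(3 13)(4 18)(6 14)(8 15)(9 12)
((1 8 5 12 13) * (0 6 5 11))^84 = (0 13)(1 6)(5 8)(11 12)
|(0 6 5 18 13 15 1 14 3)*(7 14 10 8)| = 12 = |(0 6 5 18 13 15 1 10 8 7 14 3)|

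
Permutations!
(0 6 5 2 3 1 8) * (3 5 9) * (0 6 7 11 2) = [7, 8, 5, 1, 4, 0, 9, 11, 6, 3, 10, 2] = (0 7 11 2 5)(1 8 6 9 3)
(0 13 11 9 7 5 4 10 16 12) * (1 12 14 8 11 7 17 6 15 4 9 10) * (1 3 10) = (0 13 7 5 9 17 6 15 4 3 10 16 14 8 11 1 12) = [13, 12, 2, 10, 3, 9, 15, 5, 11, 17, 16, 1, 0, 7, 8, 4, 14, 6]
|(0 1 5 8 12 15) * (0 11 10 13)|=|(0 1 5 8 12 15 11 10 13)|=9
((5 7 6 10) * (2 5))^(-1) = (2 10 6 7 5)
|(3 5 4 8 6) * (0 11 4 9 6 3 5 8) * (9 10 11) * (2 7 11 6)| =6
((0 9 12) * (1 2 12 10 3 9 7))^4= (0 12 2 1 7)(3 9 10)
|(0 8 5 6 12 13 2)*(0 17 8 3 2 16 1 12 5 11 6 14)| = |(0 3 2 17 8 11 6 5 14)(1 12 13 16)| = 36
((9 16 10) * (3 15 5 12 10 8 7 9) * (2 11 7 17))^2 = (2 7 16 17 11 9 8)(3 5 10 15 12)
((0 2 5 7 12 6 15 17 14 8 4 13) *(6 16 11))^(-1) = ((0 2 5 7 12 16 11 6 15 17 14 8 4 13))^(-1) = (0 13 4 8 14 17 15 6 11 16 12 7 5 2)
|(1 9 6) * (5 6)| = 4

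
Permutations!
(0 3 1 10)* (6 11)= (0 3 1 10)(6 11)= [3, 10, 2, 1, 4, 5, 11, 7, 8, 9, 0, 6]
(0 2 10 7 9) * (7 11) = (0 2 10 11 7 9) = [2, 1, 10, 3, 4, 5, 6, 9, 8, 0, 11, 7]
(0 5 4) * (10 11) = (0 5 4)(10 11) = [5, 1, 2, 3, 0, 4, 6, 7, 8, 9, 11, 10]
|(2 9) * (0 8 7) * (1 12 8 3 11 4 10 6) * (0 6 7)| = 10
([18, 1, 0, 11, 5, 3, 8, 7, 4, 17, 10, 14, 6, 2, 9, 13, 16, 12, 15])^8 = [13, 1, 15, 4, 6, 8, 17, 7, 12, 11, 10, 5, 9, 18, 3, 0, 16, 14, 2]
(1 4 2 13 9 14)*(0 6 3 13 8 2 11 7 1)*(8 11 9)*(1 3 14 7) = (0 6 14)(1 4 9 7 3 13 8 2 11) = [6, 4, 11, 13, 9, 5, 14, 3, 2, 7, 10, 1, 12, 8, 0]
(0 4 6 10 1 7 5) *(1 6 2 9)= (0 4 2 9 1 7 5)(6 10)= [4, 7, 9, 3, 2, 0, 10, 5, 8, 1, 6]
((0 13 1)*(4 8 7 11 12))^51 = (13)(4 8 7 11 12)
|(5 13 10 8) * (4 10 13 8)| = |(13)(4 10)(5 8)| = 2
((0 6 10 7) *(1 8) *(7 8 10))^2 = ((0 6 7)(1 10 8))^2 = (0 7 6)(1 8 10)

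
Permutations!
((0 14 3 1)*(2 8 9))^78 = ((0 14 3 1)(2 8 9))^78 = (0 3)(1 14)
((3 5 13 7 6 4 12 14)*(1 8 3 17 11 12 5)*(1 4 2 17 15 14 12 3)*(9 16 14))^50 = (2 5 17 13 11 7 3 6 4)(9 14)(15 16)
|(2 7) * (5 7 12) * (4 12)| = |(2 4 12 5 7)| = 5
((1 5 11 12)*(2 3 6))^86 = ((1 5 11 12)(2 3 6))^86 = (1 11)(2 6 3)(5 12)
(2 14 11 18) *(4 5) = (2 14 11 18)(4 5) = [0, 1, 14, 3, 5, 4, 6, 7, 8, 9, 10, 18, 12, 13, 11, 15, 16, 17, 2]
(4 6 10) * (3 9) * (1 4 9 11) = (1 4 6 10 9 3 11) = [0, 4, 2, 11, 6, 5, 10, 7, 8, 3, 9, 1]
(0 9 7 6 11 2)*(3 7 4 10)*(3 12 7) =[9, 1, 0, 3, 10, 5, 11, 6, 8, 4, 12, 2, 7] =(0 9 4 10 12 7 6 11 2)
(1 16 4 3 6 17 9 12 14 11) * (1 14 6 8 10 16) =(3 8 10 16 4)(6 17 9 12)(11 14) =[0, 1, 2, 8, 3, 5, 17, 7, 10, 12, 16, 14, 6, 13, 11, 15, 4, 9]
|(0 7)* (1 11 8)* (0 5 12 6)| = 15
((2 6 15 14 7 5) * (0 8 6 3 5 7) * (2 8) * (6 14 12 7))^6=((0 2 3 5 8 14)(6 15 12 7))^6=(6 12)(7 15)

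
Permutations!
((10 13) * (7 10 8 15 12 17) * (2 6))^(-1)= ((2 6)(7 10 13 8 15 12 17))^(-1)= (2 6)(7 17 12 15 8 13 10)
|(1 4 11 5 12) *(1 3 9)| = |(1 4 11 5 12 3 9)| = 7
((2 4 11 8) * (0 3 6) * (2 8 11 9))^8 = (11)(0 6 3)(2 9 4)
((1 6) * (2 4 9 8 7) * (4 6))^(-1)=(1 6 2 7 8 9 4)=((1 4 9 8 7 2 6))^(-1)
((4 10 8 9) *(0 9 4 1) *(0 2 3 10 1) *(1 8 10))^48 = (10)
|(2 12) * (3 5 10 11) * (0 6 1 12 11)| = |(0 6 1 12 2 11 3 5 10)| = 9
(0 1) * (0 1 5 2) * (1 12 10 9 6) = (0 5 2)(1 12 10 9 6) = [5, 12, 0, 3, 4, 2, 1, 7, 8, 6, 9, 11, 10]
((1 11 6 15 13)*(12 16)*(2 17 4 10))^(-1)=((1 11 6 15 13)(2 17 4 10)(12 16))^(-1)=(1 13 15 6 11)(2 10 4 17)(12 16)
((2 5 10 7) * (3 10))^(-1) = (2 7 10 3 5)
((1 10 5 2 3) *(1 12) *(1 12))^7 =(12)(1 5 3 10 2)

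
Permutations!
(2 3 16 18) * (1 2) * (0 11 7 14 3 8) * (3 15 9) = (0 11 7 14 15 9 3 16 18 1 2 8) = [11, 2, 8, 16, 4, 5, 6, 14, 0, 3, 10, 7, 12, 13, 15, 9, 18, 17, 1]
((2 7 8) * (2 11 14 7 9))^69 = (2 9)(7 8 11 14)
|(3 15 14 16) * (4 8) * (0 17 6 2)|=4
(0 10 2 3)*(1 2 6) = (0 10 6 1 2 3) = [10, 2, 3, 0, 4, 5, 1, 7, 8, 9, 6]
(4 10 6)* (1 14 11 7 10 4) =(1 14 11 7 10 6) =[0, 14, 2, 3, 4, 5, 1, 10, 8, 9, 6, 7, 12, 13, 11]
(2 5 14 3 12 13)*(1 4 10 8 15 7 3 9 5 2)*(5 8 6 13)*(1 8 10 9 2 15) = (1 4 9 10 6 13 8)(2 15 7 3 12 5 14) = [0, 4, 15, 12, 9, 14, 13, 3, 1, 10, 6, 11, 5, 8, 2, 7]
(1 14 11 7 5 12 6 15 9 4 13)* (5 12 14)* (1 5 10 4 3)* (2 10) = (1 2 10 4 13 5 14 11 7 12 6 15 9 3) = [0, 2, 10, 1, 13, 14, 15, 12, 8, 3, 4, 7, 6, 5, 11, 9]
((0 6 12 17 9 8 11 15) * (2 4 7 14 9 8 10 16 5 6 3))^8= (0 16)(2 6)(3 5)(4 12)(7 17)(8 14)(9 11)(10 15)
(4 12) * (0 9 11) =(0 9 11)(4 12) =[9, 1, 2, 3, 12, 5, 6, 7, 8, 11, 10, 0, 4]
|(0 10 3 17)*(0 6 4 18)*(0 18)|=|(18)(0 10 3 17 6 4)|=6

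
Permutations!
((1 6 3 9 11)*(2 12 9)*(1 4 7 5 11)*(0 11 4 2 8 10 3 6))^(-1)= (0 1 9 12 2 11)(3 10 8)(4 5 7)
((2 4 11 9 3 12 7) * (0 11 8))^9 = (12)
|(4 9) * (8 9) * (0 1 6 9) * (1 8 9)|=|(0 8)(1 6)(4 9)|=2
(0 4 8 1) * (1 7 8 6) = [4, 0, 2, 3, 6, 5, 1, 8, 7] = (0 4 6 1)(7 8)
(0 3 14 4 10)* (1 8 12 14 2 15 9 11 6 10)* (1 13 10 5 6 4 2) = (0 3 1 8 12 14 2 15 9 11 4 13 10)(5 6) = [3, 8, 15, 1, 13, 6, 5, 7, 12, 11, 0, 4, 14, 10, 2, 9]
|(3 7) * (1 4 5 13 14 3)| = 7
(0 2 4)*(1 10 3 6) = (0 2 4)(1 10 3 6) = [2, 10, 4, 6, 0, 5, 1, 7, 8, 9, 3]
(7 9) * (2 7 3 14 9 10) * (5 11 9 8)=[0, 1, 7, 14, 4, 11, 6, 10, 5, 3, 2, 9, 12, 13, 8]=(2 7 10)(3 14 8 5 11 9)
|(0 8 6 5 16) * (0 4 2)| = |(0 8 6 5 16 4 2)| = 7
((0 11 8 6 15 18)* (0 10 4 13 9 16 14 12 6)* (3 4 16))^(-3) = (3 4 13 9)(6 16 15 14 18 12 10)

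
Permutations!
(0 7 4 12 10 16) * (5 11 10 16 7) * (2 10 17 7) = (0 5 11 17 7 4 12 16)(2 10) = [5, 1, 10, 3, 12, 11, 6, 4, 8, 9, 2, 17, 16, 13, 14, 15, 0, 7]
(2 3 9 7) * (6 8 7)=(2 3 9 6 8 7)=[0, 1, 3, 9, 4, 5, 8, 2, 7, 6]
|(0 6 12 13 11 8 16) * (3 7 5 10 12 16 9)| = |(0 6 16)(3 7 5 10 12 13 11 8 9)| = 9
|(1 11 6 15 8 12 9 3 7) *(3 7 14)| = |(1 11 6 15 8 12 9 7)(3 14)| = 8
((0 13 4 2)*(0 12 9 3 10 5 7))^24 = ((0 13 4 2 12 9 3 10 5 7))^24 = (0 12 5 4 3)(2 10 13 9 7)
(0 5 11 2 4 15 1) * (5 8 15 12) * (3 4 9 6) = (0 8 15 1)(2 9 6 3 4 12 5 11) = [8, 0, 9, 4, 12, 11, 3, 7, 15, 6, 10, 2, 5, 13, 14, 1]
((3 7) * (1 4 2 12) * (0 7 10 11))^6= ((0 7 3 10 11)(1 4 2 12))^6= (0 7 3 10 11)(1 2)(4 12)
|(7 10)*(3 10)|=|(3 10 7)|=3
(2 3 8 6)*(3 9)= (2 9 3 8 6)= [0, 1, 9, 8, 4, 5, 2, 7, 6, 3]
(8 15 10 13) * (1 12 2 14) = [0, 12, 14, 3, 4, 5, 6, 7, 15, 9, 13, 11, 2, 8, 1, 10] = (1 12 2 14)(8 15 10 13)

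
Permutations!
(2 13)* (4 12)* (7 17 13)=(2 7 17 13)(4 12)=[0, 1, 7, 3, 12, 5, 6, 17, 8, 9, 10, 11, 4, 2, 14, 15, 16, 13]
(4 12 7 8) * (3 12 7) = (3 12)(4 7 8) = [0, 1, 2, 12, 7, 5, 6, 8, 4, 9, 10, 11, 3]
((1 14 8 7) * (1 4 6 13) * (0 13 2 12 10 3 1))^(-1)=(0 13)(1 3 10 12 2 6 4 7 8 14)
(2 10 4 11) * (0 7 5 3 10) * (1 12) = (0 7 5 3 10 4 11 2)(1 12) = [7, 12, 0, 10, 11, 3, 6, 5, 8, 9, 4, 2, 1]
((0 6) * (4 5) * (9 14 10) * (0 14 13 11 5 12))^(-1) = ((0 6 14 10 9 13 11 5 4 12))^(-1) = (0 12 4 5 11 13 9 10 14 6)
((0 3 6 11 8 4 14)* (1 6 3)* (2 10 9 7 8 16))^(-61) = (0 14 4 8 7 9 10 2 16 11 6 1)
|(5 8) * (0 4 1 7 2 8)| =|(0 4 1 7 2 8 5)| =7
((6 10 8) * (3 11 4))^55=(3 11 4)(6 10 8)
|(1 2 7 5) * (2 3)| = |(1 3 2 7 5)| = 5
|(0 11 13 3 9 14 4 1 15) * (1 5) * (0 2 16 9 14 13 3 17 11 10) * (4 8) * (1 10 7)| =16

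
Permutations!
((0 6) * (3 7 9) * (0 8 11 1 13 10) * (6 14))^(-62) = (0 6 11 13)(1 10 14 8)(3 7 9)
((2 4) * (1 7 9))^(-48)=(9)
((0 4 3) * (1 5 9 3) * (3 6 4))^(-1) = (0 3)(1 4 6 9 5)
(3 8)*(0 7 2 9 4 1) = [7, 0, 9, 8, 1, 5, 6, 2, 3, 4] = (0 7 2 9 4 1)(3 8)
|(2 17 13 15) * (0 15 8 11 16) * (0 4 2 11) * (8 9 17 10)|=24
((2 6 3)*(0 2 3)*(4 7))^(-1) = ((0 2 6)(4 7))^(-1) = (0 6 2)(4 7)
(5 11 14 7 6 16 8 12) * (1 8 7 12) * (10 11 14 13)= (1 8)(5 14 12)(6 16 7)(10 11 13)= [0, 8, 2, 3, 4, 14, 16, 6, 1, 9, 11, 13, 5, 10, 12, 15, 7]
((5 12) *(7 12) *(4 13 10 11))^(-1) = (4 11 10 13)(5 12 7)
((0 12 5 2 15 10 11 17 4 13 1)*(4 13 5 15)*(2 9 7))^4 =(0 11)(1 10)(2 7 9 5 4)(12 17)(13 15)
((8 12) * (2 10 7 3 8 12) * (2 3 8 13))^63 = (2 8)(3 10)(7 13)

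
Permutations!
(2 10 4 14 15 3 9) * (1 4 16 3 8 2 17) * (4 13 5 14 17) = (1 13 5 14 15 8 2 10 16 3 9 4 17) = [0, 13, 10, 9, 17, 14, 6, 7, 2, 4, 16, 11, 12, 5, 15, 8, 3, 1]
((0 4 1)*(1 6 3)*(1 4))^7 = ((0 1)(3 4 6))^7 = (0 1)(3 4 6)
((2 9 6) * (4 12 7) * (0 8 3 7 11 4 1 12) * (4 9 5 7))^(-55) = (0 8 3 4)(1 12 11 9 6 2 5 7)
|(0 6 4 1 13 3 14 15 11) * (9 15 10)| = 11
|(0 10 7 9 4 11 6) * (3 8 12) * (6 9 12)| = 21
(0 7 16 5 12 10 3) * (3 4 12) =(0 7 16 5 3)(4 12 10) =[7, 1, 2, 0, 12, 3, 6, 16, 8, 9, 4, 11, 10, 13, 14, 15, 5]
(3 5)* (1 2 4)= (1 2 4)(3 5)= [0, 2, 4, 5, 1, 3]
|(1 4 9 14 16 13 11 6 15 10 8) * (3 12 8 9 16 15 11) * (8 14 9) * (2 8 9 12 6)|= |(1 4 16 13 3 6 11 2 8)(9 12 14 15 10)|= 45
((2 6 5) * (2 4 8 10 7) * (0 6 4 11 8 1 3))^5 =(0 10 3 8 1 11 4 5 2 6 7) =((0 6 5 11 8 10 7 2 4 1 3))^5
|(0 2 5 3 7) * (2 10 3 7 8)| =|(0 10 3 8 2 5 7)| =7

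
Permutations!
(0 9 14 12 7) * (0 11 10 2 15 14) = (0 9)(2 15 14 12 7 11 10) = [9, 1, 15, 3, 4, 5, 6, 11, 8, 0, 2, 10, 7, 13, 12, 14]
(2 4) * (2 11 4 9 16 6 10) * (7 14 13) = (2 9 16 6 10)(4 11)(7 14 13) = [0, 1, 9, 3, 11, 5, 10, 14, 8, 16, 2, 4, 12, 7, 13, 15, 6]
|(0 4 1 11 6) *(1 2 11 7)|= 10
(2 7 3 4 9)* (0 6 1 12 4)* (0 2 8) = (0 6 1 12 4 9 8)(2 7 3) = [6, 12, 7, 2, 9, 5, 1, 3, 0, 8, 10, 11, 4]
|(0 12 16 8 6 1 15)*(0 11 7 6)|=|(0 12 16 8)(1 15 11 7 6)|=20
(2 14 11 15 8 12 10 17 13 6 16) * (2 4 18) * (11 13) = (2 14 13 6 16 4 18)(8 12 10 17 11 15) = [0, 1, 14, 3, 18, 5, 16, 7, 12, 9, 17, 15, 10, 6, 13, 8, 4, 11, 2]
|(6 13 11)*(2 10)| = |(2 10)(6 13 11)| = 6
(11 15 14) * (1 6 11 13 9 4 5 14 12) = (1 6 11 15 12)(4 5 14 13 9) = [0, 6, 2, 3, 5, 14, 11, 7, 8, 4, 10, 15, 1, 9, 13, 12]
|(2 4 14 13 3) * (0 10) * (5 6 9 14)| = 8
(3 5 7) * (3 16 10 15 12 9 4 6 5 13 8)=(3 13 8)(4 6 5 7 16 10 15 12 9)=[0, 1, 2, 13, 6, 7, 5, 16, 3, 4, 15, 11, 9, 8, 14, 12, 10]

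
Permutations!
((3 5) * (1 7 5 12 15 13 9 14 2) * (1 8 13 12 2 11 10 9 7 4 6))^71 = ((1 4 6)(2 8 13 7 5 3)(9 14 11 10)(12 15))^71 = (1 6 4)(2 3 5 7 13 8)(9 10 11 14)(12 15)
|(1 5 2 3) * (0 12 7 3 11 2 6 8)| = |(0 12 7 3 1 5 6 8)(2 11)| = 8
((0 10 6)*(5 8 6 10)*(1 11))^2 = ((0 5 8 6)(1 11))^2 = (11)(0 8)(5 6)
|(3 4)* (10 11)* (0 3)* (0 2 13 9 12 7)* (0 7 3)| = |(2 13 9 12 3 4)(10 11)| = 6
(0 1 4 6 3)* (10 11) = (0 1 4 6 3)(10 11) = [1, 4, 2, 0, 6, 5, 3, 7, 8, 9, 11, 10]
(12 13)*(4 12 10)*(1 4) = [0, 4, 2, 3, 12, 5, 6, 7, 8, 9, 1, 11, 13, 10] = (1 4 12 13 10)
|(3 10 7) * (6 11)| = |(3 10 7)(6 11)| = 6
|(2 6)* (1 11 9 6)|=5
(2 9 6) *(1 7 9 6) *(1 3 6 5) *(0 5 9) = (0 5 1 7)(2 9 3 6) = [5, 7, 9, 6, 4, 1, 2, 0, 8, 3]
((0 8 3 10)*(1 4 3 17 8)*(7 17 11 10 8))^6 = (17)(0 10 11 8 3 4 1)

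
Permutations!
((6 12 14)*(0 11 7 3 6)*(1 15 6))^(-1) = (0 14 12 6 15 1 3 7 11)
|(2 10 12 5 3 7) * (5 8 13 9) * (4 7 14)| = |(2 10 12 8 13 9 5 3 14 4 7)| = 11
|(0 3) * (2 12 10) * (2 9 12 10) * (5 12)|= |(0 3)(2 10 9 5 12)|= 10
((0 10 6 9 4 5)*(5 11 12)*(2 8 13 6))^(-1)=((0 10 2 8 13 6 9 4 11 12 5))^(-1)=(0 5 12 11 4 9 6 13 8 2 10)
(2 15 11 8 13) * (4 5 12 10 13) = (2 15 11 8 4 5 12 10 13) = [0, 1, 15, 3, 5, 12, 6, 7, 4, 9, 13, 8, 10, 2, 14, 11]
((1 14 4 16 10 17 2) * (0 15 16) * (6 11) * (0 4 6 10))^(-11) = ((0 15 16)(1 14 6 11 10 17 2))^(-11) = (0 15 16)(1 11 2 6 17 14 10)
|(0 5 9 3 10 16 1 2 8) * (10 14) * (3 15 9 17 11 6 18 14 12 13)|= 12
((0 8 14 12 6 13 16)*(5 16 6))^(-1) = (0 16 5 12 14 8)(6 13)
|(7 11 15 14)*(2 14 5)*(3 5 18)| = |(2 14 7 11 15 18 3 5)| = 8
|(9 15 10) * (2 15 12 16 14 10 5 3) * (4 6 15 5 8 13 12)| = |(2 5 3)(4 6 15 8 13 12 16 14 10 9)| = 30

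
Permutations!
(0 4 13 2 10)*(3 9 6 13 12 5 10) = (0 4 12 5 10)(2 3 9 6 13) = [4, 1, 3, 9, 12, 10, 13, 7, 8, 6, 0, 11, 5, 2]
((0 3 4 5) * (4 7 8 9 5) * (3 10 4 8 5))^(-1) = (0 5 7 3 9 8 4 10)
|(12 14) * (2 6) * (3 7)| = 2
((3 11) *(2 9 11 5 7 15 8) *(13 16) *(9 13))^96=((2 13 16 9 11 3 5 7 15 8))^96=(2 5 16 15 11)(3 13 7 9 8)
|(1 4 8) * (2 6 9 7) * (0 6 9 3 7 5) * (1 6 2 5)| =|(0 2 9 1 4 8 6 3 7 5)| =10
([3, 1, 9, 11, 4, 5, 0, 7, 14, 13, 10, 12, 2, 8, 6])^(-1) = [6, 1, 12, 0, 4, 5, 14, 7, 13, 2, 10, 3, 11, 9, 8]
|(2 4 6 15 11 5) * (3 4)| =7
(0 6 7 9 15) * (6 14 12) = [14, 1, 2, 3, 4, 5, 7, 9, 8, 15, 10, 11, 6, 13, 12, 0] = (0 14 12 6 7 9 15)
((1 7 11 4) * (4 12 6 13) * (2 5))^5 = ((1 7 11 12 6 13 4)(2 5))^5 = (1 13 12 7 4 6 11)(2 5)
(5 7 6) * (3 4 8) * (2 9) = (2 9)(3 4 8)(5 7 6) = [0, 1, 9, 4, 8, 7, 5, 6, 3, 2]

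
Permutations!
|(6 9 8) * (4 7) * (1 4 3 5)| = 15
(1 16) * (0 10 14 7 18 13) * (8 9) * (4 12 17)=[10, 16, 2, 3, 12, 5, 6, 18, 9, 8, 14, 11, 17, 0, 7, 15, 1, 4, 13]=(0 10 14 7 18 13)(1 16)(4 12 17)(8 9)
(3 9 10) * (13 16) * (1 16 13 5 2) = [0, 16, 1, 9, 4, 2, 6, 7, 8, 10, 3, 11, 12, 13, 14, 15, 5] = (1 16 5 2)(3 9 10)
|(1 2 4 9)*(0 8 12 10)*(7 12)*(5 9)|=5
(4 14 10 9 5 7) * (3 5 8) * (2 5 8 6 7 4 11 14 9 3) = (2 5 4 9 6 7 11 14 10 3 8) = [0, 1, 5, 8, 9, 4, 7, 11, 2, 6, 3, 14, 12, 13, 10]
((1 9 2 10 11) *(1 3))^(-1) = ((1 9 2 10 11 3))^(-1) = (1 3 11 10 2 9)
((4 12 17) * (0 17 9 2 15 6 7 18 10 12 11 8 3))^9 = (0 11)(2 15 6 7 18 10 12 9)(3 4)(8 17)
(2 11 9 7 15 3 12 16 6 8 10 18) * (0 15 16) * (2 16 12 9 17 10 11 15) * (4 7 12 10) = (0 2 15 3 9 12)(4 7 10 18 16 6 8 11 17) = [2, 1, 15, 9, 7, 5, 8, 10, 11, 12, 18, 17, 0, 13, 14, 3, 6, 4, 16]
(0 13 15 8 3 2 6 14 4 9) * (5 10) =(0 13 15 8 3 2 6 14 4 9)(5 10) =[13, 1, 6, 2, 9, 10, 14, 7, 3, 0, 5, 11, 12, 15, 4, 8]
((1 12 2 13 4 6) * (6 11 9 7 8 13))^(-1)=((1 12 2 6)(4 11 9 7 8 13))^(-1)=(1 6 2 12)(4 13 8 7 9 11)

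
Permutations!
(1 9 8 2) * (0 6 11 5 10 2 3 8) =[6, 9, 1, 8, 4, 10, 11, 7, 3, 0, 2, 5] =(0 6 11 5 10 2 1 9)(3 8)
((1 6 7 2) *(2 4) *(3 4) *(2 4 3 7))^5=(7)(1 2 6)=((7)(1 6 2))^5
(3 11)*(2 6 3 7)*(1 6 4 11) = (1 6 3)(2 4 11 7) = [0, 6, 4, 1, 11, 5, 3, 2, 8, 9, 10, 7]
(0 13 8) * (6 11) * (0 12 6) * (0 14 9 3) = (0 13 8 12 6 11 14 9 3) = [13, 1, 2, 0, 4, 5, 11, 7, 12, 3, 10, 14, 6, 8, 9]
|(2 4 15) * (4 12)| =4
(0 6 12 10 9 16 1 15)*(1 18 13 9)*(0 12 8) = (0 6 8)(1 15 12 10)(9 16 18 13) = [6, 15, 2, 3, 4, 5, 8, 7, 0, 16, 1, 11, 10, 9, 14, 12, 18, 17, 13]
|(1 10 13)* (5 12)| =6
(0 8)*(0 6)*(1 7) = (0 8 6)(1 7) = [8, 7, 2, 3, 4, 5, 0, 1, 6]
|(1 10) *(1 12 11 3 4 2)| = 7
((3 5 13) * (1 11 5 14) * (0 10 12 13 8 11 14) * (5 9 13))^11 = (0 12 8 9 3 10 5 11 13)(1 14)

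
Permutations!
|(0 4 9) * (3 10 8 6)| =12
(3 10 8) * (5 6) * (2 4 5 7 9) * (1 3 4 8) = (1 3 10)(2 8 4 5 6 7 9) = [0, 3, 8, 10, 5, 6, 7, 9, 4, 2, 1]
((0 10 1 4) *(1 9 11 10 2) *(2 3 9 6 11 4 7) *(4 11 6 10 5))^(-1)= ((0 3 9 11 5 4)(1 7 2))^(-1)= (0 4 5 11 9 3)(1 2 7)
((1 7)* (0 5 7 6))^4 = (0 6 1 7 5)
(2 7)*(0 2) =(0 2 7) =[2, 1, 7, 3, 4, 5, 6, 0]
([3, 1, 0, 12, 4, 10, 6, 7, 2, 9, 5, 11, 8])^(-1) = (0 2 8 12 3)(5 10)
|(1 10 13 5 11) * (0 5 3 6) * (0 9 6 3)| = |(0 5 11 1 10 13)(6 9)| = 6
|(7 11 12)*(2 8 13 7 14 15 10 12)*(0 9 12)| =30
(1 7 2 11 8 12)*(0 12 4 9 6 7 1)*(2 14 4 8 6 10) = (0 12)(2 11 6 7 14 4 9 10) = [12, 1, 11, 3, 9, 5, 7, 14, 8, 10, 2, 6, 0, 13, 4]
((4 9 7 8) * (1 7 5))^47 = (1 5 9 4 8 7) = ((1 7 8 4 9 5))^47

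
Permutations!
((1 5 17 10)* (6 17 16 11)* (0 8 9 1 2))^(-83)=((0 8 9 1 5 16 11 6 17 10 2))^(-83)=(0 16 2 5 10 1 17 9 6 8 11)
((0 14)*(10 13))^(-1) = (0 14)(10 13)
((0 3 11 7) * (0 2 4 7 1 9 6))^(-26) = (0 9 11)(1 3 6)(2 4 7)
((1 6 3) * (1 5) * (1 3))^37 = (1 6)(3 5)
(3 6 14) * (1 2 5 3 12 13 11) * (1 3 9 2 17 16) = [0, 17, 5, 6, 4, 9, 14, 7, 8, 2, 10, 3, 13, 11, 12, 15, 1, 16] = (1 17 16)(2 5 9)(3 6 14 12 13 11)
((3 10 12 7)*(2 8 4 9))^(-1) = ((2 8 4 9)(3 10 12 7))^(-1) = (2 9 4 8)(3 7 12 10)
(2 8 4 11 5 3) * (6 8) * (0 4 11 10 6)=[4, 1, 0, 2, 10, 3, 8, 7, 11, 9, 6, 5]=(0 4 10 6 8 11 5 3 2)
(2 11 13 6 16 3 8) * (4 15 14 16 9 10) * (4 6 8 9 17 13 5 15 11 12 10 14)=[0, 1, 12, 9, 11, 15, 17, 7, 2, 14, 6, 5, 10, 8, 16, 4, 3, 13]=(2 12 10 6 17 13 8)(3 9 14 16)(4 11 5 15)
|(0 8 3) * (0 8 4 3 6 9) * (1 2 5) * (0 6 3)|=|(0 4)(1 2 5)(3 8)(6 9)|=6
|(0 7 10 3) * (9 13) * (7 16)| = 10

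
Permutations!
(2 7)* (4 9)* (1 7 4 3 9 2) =[0, 7, 4, 9, 2, 5, 6, 1, 8, 3] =(1 7)(2 4)(3 9)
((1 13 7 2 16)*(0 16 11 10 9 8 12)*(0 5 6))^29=(0 13 11 8 6 1 2 9 5 16 7 10 12)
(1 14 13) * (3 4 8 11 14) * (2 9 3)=(1 2 9 3 4 8 11 14 13)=[0, 2, 9, 4, 8, 5, 6, 7, 11, 3, 10, 14, 12, 1, 13]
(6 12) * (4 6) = [0, 1, 2, 3, 6, 5, 12, 7, 8, 9, 10, 11, 4] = (4 6 12)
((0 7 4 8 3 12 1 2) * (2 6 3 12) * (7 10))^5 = (0 12)(1 10)(2 8)(3 4)(6 7)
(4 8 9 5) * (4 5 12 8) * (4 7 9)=(4 7 9 12 8)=[0, 1, 2, 3, 7, 5, 6, 9, 4, 12, 10, 11, 8]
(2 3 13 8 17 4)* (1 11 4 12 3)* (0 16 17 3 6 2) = (0 16 17 12 6 2 1 11 4)(3 13 8) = [16, 11, 1, 13, 0, 5, 2, 7, 3, 9, 10, 4, 6, 8, 14, 15, 17, 12]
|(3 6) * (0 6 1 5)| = 5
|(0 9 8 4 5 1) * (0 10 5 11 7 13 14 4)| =|(0 9 8)(1 10 5)(4 11 7 13 14)| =15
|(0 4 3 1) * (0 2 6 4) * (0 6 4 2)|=|(0 6 2 4 3 1)|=6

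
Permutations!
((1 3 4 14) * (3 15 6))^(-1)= ((1 15 6 3 4 14))^(-1)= (1 14 4 3 6 15)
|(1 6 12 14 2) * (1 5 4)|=|(1 6 12 14 2 5 4)|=7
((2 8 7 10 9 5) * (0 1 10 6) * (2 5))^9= (0 1 10 9 2 8 7 6)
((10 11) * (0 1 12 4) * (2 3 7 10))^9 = (0 1 12 4)(2 11 10 7 3)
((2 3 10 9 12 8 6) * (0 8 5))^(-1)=((0 8 6 2 3 10 9 12 5))^(-1)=(0 5 12 9 10 3 2 6 8)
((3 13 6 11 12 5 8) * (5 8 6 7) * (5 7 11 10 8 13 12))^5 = ((3 12 13 11 5 6 10 8))^5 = (3 6 13 8 5 12 10 11)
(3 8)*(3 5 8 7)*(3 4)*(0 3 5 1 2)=(0 3 7 4 5 8 1 2)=[3, 2, 0, 7, 5, 8, 6, 4, 1]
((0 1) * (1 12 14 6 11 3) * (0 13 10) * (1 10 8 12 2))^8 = ((0 2 1 13 8 12 14 6 11 3 10))^8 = (0 11 12 1 10 6 8 2 3 14 13)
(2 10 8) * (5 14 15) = (2 10 8)(5 14 15) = [0, 1, 10, 3, 4, 14, 6, 7, 2, 9, 8, 11, 12, 13, 15, 5]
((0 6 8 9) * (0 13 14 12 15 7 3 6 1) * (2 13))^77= ((0 1)(2 13 14 12 15 7 3 6 8 9))^77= (0 1)(2 6 15 13 8 7 14 9 3 12)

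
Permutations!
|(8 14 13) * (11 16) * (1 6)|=6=|(1 6)(8 14 13)(11 16)|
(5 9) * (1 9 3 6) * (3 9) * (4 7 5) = (1 3 6)(4 7 5 9) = [0, 3, 2, 6, 7, 9, 1, 5, 8, 4]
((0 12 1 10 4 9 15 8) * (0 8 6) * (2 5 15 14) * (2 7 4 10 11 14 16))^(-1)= ((0 12 1 11 14 7 4 9 16 2 5 15 6))^(-1)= (0 6 15 5 2 16 9 4 7 14 11 1 12)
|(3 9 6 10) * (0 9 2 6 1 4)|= |(0 9 1 4)(2 6 10 3)|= 4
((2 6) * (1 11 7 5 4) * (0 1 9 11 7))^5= (0 9 5 1 11 4 7)(2 6)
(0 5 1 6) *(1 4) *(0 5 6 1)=[6, 1, 2, 3, 0, 4, 5]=(0 6 5 4)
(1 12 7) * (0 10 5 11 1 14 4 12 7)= (0 10 5 11 1 7 14 4 12)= [10, 7, 2, 3, 12, 11, 6, 14, 8, 9, 5, 1, 0, 13, 4]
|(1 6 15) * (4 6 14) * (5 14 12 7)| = 8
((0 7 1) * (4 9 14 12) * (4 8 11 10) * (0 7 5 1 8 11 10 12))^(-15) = (0 7 4)(1 10 14)(5 8 9)(11 12)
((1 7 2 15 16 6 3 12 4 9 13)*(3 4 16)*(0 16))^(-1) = ((0 16 6 4 9 13 1 7 2 15 3 12))^(-1) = (0 12 3 15 2 7 1 13 9 4 6 16)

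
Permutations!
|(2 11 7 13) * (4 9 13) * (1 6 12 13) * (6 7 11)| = 4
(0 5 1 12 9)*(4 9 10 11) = (0 5 1 12 10 11 4 9) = [5, 12, 2, 3, 9, 1, 6, 7, 8, 0, 11, 4, 10]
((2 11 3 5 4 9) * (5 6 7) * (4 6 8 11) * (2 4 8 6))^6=(2 5 7 6 3 11 8)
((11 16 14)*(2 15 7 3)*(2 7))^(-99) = ((2 15)(3 7)(11 16 14))^(-99) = (16)(2 15)(3 7)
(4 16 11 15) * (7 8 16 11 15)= (4 11 7 8 16 15)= [0, 1, 2, 3, 11, 5, 6, 8, 16, 9, 10, 7, 12, 13, 14, 4, 15]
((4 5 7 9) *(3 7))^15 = (9)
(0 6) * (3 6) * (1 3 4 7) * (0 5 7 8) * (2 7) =(0 4 8)(1 3 6 5 2 7) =[4, 3, 7, 6, 8, 2, 5, 1, 0]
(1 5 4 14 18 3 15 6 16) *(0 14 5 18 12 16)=[14, 18, 2, 15, 5, 4, 0, 7, 8, 9, 10, 11, 16, 13, 12, 6, 1, 17, 3]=(0 14 12 16 1 18 3 15 6)(4 5)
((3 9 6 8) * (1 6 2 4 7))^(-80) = ((1 6 8 3 9 2 4 7))^(-80) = (9)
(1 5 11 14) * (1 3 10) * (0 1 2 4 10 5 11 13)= [1, 11, 4, 5, 10, 13, 6, 7, 8, 9, 2, 14, 12, 0, 3]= (0 1 11 14 3 5 13)(2 4 10)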